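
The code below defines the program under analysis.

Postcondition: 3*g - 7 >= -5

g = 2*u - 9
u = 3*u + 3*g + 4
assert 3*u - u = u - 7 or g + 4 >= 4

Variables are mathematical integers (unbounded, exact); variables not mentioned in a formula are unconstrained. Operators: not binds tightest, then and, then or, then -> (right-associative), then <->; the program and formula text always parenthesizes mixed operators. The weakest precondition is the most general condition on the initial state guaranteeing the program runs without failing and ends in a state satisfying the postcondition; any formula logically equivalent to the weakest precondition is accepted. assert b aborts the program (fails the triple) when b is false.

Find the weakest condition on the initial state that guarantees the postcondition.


Working backward. After the program, the postcondition 3*g - 7 >= -5 must hold; in canonical form it is 3*g >= 2.
Before assert 3*u - u = u - 7 or g + 4 >= 4: (u = -7 or g >= 0) and 3*g >= 2
Before u := 3*u + 3*g + 4: (3*g + 3*u = -11 or g >= 0) and 3*g >= 2
Before g := 2*u - 9: (9*u = 16 or 2*u >= 9) and 6*u >= 29
Answer: WP = (9*u = 16 or 2*u >= 9) and 6*u >= 29


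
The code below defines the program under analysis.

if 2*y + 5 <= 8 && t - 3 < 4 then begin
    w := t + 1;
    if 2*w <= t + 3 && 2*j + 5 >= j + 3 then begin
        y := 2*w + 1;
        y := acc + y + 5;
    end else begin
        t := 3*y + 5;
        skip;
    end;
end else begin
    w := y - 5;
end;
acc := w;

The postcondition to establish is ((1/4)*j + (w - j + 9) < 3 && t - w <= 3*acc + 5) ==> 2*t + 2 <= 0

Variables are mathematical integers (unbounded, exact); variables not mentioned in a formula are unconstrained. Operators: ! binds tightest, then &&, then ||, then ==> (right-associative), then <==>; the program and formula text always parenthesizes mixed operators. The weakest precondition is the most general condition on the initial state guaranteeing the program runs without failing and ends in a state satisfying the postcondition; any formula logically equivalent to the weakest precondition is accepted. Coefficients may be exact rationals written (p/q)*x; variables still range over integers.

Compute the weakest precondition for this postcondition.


Working backward. After the program, the postcondition ((1/4)*j + (w - j + 9) < 3 && t - w <= 3*acc + 5) ==> 2*t + 2 <= 0 must hold; in canonical form it is (w < (3/4)*j - 6 && t <= 3*acc + w + 5) ==> 2*t <= -2.
Before acc := w: (w < (3/4)*j - 6 && t <= 4*w + 5) ==> 2*t <= -2
Then branch requires ((t <= 1 && j >= -2) ==> ((t < (3/4)*j - 7 && 3*t >= -9) ==> 2*t <= -2)) && ((!(t <= 1 && j >= -2)) ==> ((t < (3/4)*j - 7 && 3*y <= 4*t + 4) ==> 6*y <= -12)); else branch requires (y < (3/4)*j - 1 && t <= 4*y - 15) ==> 2*t <= -2.
Before the if: ((2*y <= 3 && t < 7) ==> (((t <= 1 && j >= -2) ==> ((t < (3/4)*j - 7 && 3*t >= -9) ==> 2*t <= -2)) && ((!(t <= 1 && j >= -2)) ==> ((t < (3/4)*j - 7 && 3*y <= 4*t + 4) ==> 6*y <= -12)))) && ((!(2*y <= 3 && t < 7)) ==> ((y < (3/4)*j - 1 && t <= 4*y - 15) ==> 2*t <= -2))
Answer: WP = ((2*y <= 3 && t < 7) ==> (((t <= 1 && j >= -2) ==> ((t < (3/4)*j - 7 && 3*t >= -9) ==> 2*t <= -2)) && ((!(t <= 1 && j >= -2)) ==> ((t < (3/4)*j - 7 && 3*y <= 4*t + 4) ==> 6*y <= -12)))) && ((!(2*y <= 3 && t < 7)) ==> ((y < (3/4)*j - 1 && t <= 4*y - 15) ==> 2*t <= -2))


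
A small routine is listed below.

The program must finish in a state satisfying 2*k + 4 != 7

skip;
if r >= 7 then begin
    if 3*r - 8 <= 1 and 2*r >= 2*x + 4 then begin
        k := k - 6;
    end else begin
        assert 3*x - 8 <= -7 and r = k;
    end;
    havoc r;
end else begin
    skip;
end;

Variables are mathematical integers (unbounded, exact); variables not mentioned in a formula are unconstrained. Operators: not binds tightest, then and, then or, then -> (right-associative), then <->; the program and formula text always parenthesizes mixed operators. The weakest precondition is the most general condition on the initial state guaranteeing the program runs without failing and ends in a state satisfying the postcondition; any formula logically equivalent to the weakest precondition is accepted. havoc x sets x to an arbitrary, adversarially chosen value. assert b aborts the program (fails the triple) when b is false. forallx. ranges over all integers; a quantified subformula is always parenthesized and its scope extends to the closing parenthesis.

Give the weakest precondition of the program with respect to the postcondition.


Working backward. After the program, the postcondition 2*k + 4 != 7 must hold; in canonical form it is 2*k != 3.
Then branch requires ((3*r <= 9 and 2*r >= 2*x + 4) -> 2*k != 15) and ((not (3*r <= 9 and 2*r >= 2*x + 4)) -> (3*x <= 1 and r = k and 2*k != 3)); else branch requires 2*k != 3.
Before the if: (r >= 7 -> (((3*r <= 9 and 2*r >= 2*x + 4) -> 2*k != 15) and ((not (3*r <= 9 and 2*r >= 2*x + 4)) -> (3*x <= 1 and r = k and 2*k != 3)))) and ((not (r >= 7)) -> 2*k != 3)
Before skip: (r >= 7 -> (((3*r <= 9 and 2*r >= 2*x + 4) -> 2*k != 15) and ((not (3*r <= 9 and 2*r >= 2*x + 4)) -> (3*x <= 1 and r = k and 2*k != 3)))) and ((not (r >= 7)) -> 2*k != 3)
Answer: WP = (r >= 7 -> (((3*r <= 9 and 2*r >= 2*x + 4) -> 2*k != 15) and ((not (3*r <= 9 and 2*r >= 2*x + 4)) -> (3*x <= 1 and r = k and 2*k != 3)))) and ((not (r >= 7)) -> 2*k != 3)


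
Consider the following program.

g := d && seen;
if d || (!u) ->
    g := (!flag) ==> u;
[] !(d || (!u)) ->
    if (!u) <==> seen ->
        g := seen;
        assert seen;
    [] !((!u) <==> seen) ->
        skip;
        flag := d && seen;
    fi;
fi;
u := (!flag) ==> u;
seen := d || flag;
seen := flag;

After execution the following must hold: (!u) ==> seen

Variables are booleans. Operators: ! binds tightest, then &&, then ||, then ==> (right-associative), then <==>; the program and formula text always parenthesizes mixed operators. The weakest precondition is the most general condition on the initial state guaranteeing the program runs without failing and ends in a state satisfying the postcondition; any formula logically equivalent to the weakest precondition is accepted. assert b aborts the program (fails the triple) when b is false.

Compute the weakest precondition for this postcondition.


Working backward. After the program, (!u) ==> seen must hold.
Before seen := flag: (!u) ==> flag
Before seen := d || flag: (!u) ==> flag
Before u := (!flag) ==> u: (!((!flag) ==> u)) ==> flag
Then branch requires (!((!flag) ==> u)) ==> flag; else branch requires (((!u) <==> seen) ==> (seen && ((!((!flag) ==> u)) ==> flag))) && ((!((!u) <==> seen)) ==> ((!((!(d && seen)) ==> u)) ==> (d && seen))).
Before the if: ((d || (!u)) ==> ((!((!flag) ==> u)) ==> flag)) && ((!(d || (!u))) ==> ((((!u) <==> seen) ==> (seen && ((!((!flag) ==> u)) ==> flag))) && ((!((!u) <==> seen)) ==> ((!((!(d && seen)) ==> u)) ==> (d && seen)))))
Before g := d && seen: ((d || (!u)) ==> ((!((!flag) ==> u)) ==> flag)) && ((!(d || (!u))) ==> ((((!u) <==> seen) ==> (seen && ((!((!flag) ==> u)) ==> flag))) && ((!((!u) <==> seen)) ==> ((!((!(d && seen)) ==> u)) ==> (d && seen)))))
Answer: WP = ((d || (!u)) ==> ((!((!flag) ==> u)) ==> flag)) && ((!(d || (!u))) ==> ((((!u) <==> seen) ==> (seen && ((!((!flag) ==> u)) ==> flag))) && ((!((!u) <==> seen)) ==> ((!((!(d && seen)) ==> u)) ==> (d && seen)))))


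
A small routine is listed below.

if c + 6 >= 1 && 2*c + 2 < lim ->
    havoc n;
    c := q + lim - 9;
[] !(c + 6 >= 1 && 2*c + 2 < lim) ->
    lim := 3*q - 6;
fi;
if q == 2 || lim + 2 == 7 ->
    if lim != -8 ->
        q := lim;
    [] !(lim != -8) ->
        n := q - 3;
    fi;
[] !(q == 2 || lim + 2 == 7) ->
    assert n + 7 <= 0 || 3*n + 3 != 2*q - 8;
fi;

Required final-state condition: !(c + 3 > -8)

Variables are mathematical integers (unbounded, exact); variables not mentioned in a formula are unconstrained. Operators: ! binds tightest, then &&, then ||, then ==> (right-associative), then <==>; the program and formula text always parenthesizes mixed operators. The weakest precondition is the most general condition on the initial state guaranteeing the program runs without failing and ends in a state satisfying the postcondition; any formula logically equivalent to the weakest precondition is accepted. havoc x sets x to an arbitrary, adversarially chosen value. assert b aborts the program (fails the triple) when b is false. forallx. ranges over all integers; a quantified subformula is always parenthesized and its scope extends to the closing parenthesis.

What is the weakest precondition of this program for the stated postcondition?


Working backward. After the program, the postcondition !(c + 3 > -8) must hold; in canonical form it is !(c > -11).
Then branch requires (lim != -8 ==> (!(c > -11))) && ((!(lim != -8)) ==> (!(c > -11))); else branch requires (n <= -7 || 3*n != 2*q - 11) && (!(c > -11)).
Before the if: ((q == 2 || lim == 5) ==> ((lim != -8 ==> (!(c > -11))) && ((!(lim != -8)) ==> (!(c > -11))))) && ((!(q == 2 || lim == 5)) ==> ((n <= -7 || 3*n != 2*q - 11) && (!(c > -11))))
Then branch requires forall n_1. (((q == 2 || lim == 5) ==> ((lim != -8 ==> (!(lim + q > -2))) && ((!(lim != -8)) ==> (!(lim + q > -2))))) && ((!(q == 2 || lim == 5)) ==> ((n_1 <= -7 || 3*n_1 != 2*q - 11) && (!(lim + q > -2))))); else branch requires ((q == 2 || 3*q == 11) ==> ((3*q != -2 ==> (!(c > -11))) && ((!(3*q != -2)) ==> (!(c > -11))))) && ((!(q == 2 || 3*q == 11)) ==> ((n <= -7 || 3*n != 2*q - 11) && (!(c > -11)))).
Before the if: ((c >= -5 && 2*c < lim - 2) ==> (forall n_1. (((q == 2 || lim == 5) ==> ((lim != -8 ==> (!(lim + q > -2))) && ((!(lim != -8)) ==> (!(lim + q > -2))))) && ((!(q == 2 || lim == 5)) ==> ((n_1 <= -7 || 3*n_1 != 2*q - 11) && (!(lim + q > -2))))))) && ((!(c >= -5 && 2*c < lim - 2)) ==> (((q == 2 || 3*q == 11) ==> ((3*q != -2 ==> (!(c > -11))) && ((!(3*q != -2)) ==> (!(c > -11))))) && ((!(q == 2 || 3*q == 11)) ==> ((n <= -7 || 3*n != 2*q - 11) && (!(c > -11))))))
Answer: WP = ((c >= -5 && 2*c < lim - 2) ==> (forall n_1. (((q == 2 || lim == 5) ==> ((lim != -8 ==> (!(lim + q > -2))) && ((!(lim != -8)) ==> (!(lim + q > -2))))) && ((!(q == 2 || lim == 5)) ==> ((n_1 <= -7 || 3*n_1 != 2*q - 11) && (!(lim + q > -2))))))) && ((!(c >= -5 && 2*c < lim - 2)) ==> (((q == 2 || 3*q == 11) ==> ((3*q != -2 ==> (!(c > -11))) && ((!(3*q != -2)) ==> (!(c > -11))))) && ((!(q == 2 || 3*q == 11)) ==> ((n <= -7 || 3*n != 2*q - 11) && (!(c > -11))))))


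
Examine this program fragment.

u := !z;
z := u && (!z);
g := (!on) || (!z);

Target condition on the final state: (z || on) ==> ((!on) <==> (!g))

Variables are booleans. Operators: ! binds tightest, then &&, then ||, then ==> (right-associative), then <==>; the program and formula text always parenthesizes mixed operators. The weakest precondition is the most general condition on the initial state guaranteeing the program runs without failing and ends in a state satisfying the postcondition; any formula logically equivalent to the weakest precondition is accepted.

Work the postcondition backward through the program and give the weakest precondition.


Working backward. After the program, (z || on) ==> ((!on) <==> (!g)) must hold.
Before g := (!on) || (!z): (z || on) ==> ((!on) <==> (!((!on) || (!z))))
Before z := u && (!z): ((u && (!z)) || on) ==> ((!on) <==> (!((!on) || (!(u && (!z))))))
Before u := !z: ((!z) || on) ==> ((!on) <==> (!((!on) || z)))
Answer: WP = ((!z) || on) ==> ((!on) <==> (!((!on) || z)))


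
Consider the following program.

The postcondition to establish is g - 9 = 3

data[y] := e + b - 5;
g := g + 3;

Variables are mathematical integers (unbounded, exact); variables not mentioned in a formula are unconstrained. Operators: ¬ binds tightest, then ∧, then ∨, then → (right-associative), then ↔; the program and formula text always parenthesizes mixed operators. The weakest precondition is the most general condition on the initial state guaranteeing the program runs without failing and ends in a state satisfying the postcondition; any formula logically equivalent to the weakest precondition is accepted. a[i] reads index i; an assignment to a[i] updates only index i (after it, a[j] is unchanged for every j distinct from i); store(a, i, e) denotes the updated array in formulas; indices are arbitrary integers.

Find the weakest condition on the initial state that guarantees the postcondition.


Working backward. After the program, the postcondition g - 9 = 3 must hold; in canonical form it is g = 12.
Before g := g + 3: g = 9
Before data[y] := e + b - 5: g = 9
Answer: WP = g = 9


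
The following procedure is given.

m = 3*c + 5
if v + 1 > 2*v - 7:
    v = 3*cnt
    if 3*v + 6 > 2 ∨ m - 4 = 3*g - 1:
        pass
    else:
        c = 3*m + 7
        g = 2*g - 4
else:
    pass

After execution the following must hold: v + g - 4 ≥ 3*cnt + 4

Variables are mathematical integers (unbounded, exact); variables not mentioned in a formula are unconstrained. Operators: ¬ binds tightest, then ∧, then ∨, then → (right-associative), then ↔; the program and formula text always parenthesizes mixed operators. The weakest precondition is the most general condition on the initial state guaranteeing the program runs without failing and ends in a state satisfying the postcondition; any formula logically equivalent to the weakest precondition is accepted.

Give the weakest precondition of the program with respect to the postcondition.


Working backward. After the program, the postcondition v + g - 4 ≥ 3*cnt + 4 must hold; in canonical form it is g + v ≥ 3*cnt + 8.
Then branch requires ((9*cnt > -4 ∨ m = 3*g + 3) → g ≥ 8) ∧ ((¬(9*cnt > -4 ∨ m = 3*g + 3)) → 2*g ≥ 12); else branch requires g + v ≥ 3*cnt + 8.
Before the if: (v < 8 → (((9*cnt > -4 ∨ m = 3*g + 3) → g ≥ 8) ∧ ((¬(9*cnt > -4 ∨ m = 3*g + 3)) → 2*g ≥ 12))) ∧ ((¬(v < 8)) → g + v ≥ 3*cnt + 8)
Before m := 3*c + 5: (v < 8 → (((9*cnt > -4 ∨ 3*c = 3*g - 2) → g ≥ 8) ∧ ((¬(9*cnt > -4 ∨ 3*c = 3*g - 2)) → 2*g ≥ 12))) ∧ ((¬(v < 8)) → g + v ≥ 3*cnt + 8)
Answer: WP = (v < 8 → (((9*cnt > -4 ∨ 3*c = 3*g - 2) → g ≥ 8) ∧ ((¬(9*cnt > -4 ∨ 3*c = 3*g - 2)) → 2*g ≥ 12))) ∧ ((¬(v < 8)) → g + v ≥ 3*cnt + 8)


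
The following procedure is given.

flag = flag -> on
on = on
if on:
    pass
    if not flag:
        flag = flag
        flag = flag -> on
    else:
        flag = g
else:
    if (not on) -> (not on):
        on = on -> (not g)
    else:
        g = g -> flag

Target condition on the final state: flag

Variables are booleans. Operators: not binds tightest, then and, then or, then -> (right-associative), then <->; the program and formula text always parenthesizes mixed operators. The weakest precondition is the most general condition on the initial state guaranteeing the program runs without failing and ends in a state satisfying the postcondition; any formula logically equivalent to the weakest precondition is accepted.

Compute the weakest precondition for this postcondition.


Working backward. After the program, flag must hold.
Then branch requires ((not flag) -> (flag -> on)) and (flag -> g); else branch requires flag.
Before the if: (on -> (((not flag) -> (flag -> on)) and (flag -> g))) and ((not on) -> flag)
Before on := on: (on -> (((not flag) -> (flag -> on)) and (flag -> g))) and ((not on) -> flag)
Before flag := flag -> on: (on -> (((not (flag -> on)) -> ((flag -> on) -> on)) and ((flag -> on) -> g))) and ((not on) -> (flag -> on))
Answer: WP = (on -> (((not (flag -> on)) -> ((flag -> on) -> on)) and ((flag -> on) -> g))) and ((not on) -> (flag -> on))


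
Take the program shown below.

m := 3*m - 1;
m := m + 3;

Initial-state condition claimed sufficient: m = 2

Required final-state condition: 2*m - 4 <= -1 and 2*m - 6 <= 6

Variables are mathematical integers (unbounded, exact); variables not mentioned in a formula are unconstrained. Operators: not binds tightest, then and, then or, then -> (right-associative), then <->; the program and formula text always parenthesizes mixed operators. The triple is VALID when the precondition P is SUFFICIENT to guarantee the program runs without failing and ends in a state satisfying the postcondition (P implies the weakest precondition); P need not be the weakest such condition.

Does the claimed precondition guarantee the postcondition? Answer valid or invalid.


Working backward. After the program, the postcondition 2*m - 4 <= -1 and 2*m - 6 <= 6 must hold; in canonical form it is 2*m <= 3 and 2*m <= 12.
Before m := m + 3: 2*m <= -3 and 2*m <= 6
Before m := 3*m - 1: 6*m <= -1 and 6*m <= 8
The weakest precondition is 6*m <= -1 and 6*m <= 8.
Check whether m = 2 implies it.
Countermodel: at the initial state m = 2, the precondition holds but the weakest precondition fails.
Answer: invalid


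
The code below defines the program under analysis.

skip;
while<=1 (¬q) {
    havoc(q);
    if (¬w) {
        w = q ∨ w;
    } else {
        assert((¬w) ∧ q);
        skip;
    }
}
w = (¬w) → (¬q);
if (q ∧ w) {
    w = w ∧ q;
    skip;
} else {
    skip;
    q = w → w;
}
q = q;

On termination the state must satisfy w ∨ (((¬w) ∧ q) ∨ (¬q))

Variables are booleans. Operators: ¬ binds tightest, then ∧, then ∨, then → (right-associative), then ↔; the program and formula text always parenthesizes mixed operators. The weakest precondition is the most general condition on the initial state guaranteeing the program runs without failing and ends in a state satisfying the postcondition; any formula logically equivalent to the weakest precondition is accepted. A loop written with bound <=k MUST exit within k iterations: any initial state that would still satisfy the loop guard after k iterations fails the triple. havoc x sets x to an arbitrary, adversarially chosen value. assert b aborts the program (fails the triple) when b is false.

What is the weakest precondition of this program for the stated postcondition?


Working backward. After the program, the postcondition w ∨ (((¬w) ∧ q) ∨ (¬q)) must hold; in canonical form it is w ∨ ((¬w) ∧ q) ∨ (¬q).
Before q := q: w ∨ ((¬w) ∧ q) ∨ (¬q)
Then branch requires (w ∧ q) ∨ ((¬(w ∧ q)) ∧ q) ∨ (¬q); else branch requires true.
Before the if: (q ∧ w) → ((w ∧ q) ∨ ((¬(w ∧ q)) ∧ q) ∨ (¬q))
Before w := (¬w) → (¬q): (q ∧ ((¬w) → (¬q))) → ((((¬w) → (¬q)) ∧ q) ∨ ((¬(((¬w) → (¬q)) ∧ q)) ∧ q) ∨ (¬q))
Before the loop (bound <=1), unroll the exhaustion recursion (WP_0 = exit-now case; WP_j = one more guarded iteration, up to j = 1):
  WP_0: q ∧ ((q ∧ ((¬w) → (¬q))) → ((((¬w) → (¬q)) ∧ q) ∨ ((¬(((¬w) → (¬q)) ∧ q)) ∧ q) ∨ (¬q)))
  WP_1: q ∧ (q → ((q ∧ ((¬w) → (¬q))) → ((((¬w) → (¬q)) ∧ q) ∨ ((¬(((¬w) → (¬q)) ∧ q)) ∧ q) ∨ (¬q))))
So before the loop: q ∧ (q → ((q ∧ ((¬w) → (¬q))) → ((((¬w) → (¬q)) ∧ q) ∨ ((¬(((¬w) → (¬q)) ∧ q)) ∧ q) ∨ (¬q))))
Before skip: q ∧ (q → ((q ∧ ((¬w) → (¬q))) → ((((¬w) → (¬q)) ∧ q) ∨ ((¬(((¬w) → (¬q)) ∧ q)) ∧ q) ∨ (¬q))))
Answer: WP = q ∧ (q → ((q ∧ ((¬w) → (¬q))) → ((((¬w) → (¬q)) ∧ q) ∨ ((¬(((¬w) → (¬q)) ∧ q)) ∧ q) ∨ (¬q))))


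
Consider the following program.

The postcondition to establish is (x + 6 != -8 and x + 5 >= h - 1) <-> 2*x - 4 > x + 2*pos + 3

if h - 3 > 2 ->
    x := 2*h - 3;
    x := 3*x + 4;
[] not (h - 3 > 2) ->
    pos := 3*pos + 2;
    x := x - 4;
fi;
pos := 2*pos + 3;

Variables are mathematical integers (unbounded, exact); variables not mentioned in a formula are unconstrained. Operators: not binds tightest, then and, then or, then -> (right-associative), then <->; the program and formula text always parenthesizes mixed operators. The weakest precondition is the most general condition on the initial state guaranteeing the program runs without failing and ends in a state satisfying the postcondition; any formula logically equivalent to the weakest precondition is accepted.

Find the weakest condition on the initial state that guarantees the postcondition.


Working backward. After the program, the postcondition (x + 6 != -8 and x + 5 >= h - 1) <-> 2*x - 4 > x + 2*pos + 3 must hold; in canonical form it is (x != -14 and x >= h - 6) <-> x > 2*pos + 7.
Before pos := 2*pos + 3: (x != -14 and x >= h - 6) <-> x > 4*pos + 13
Then branch requires (6*h != -9 and 5*h >= -1) <-> 6*h > 4*pos + 18; else branch requires (x != -10 and x >= h - 2) <-> x > 12*pos + 25.
Before the if: (h > 5 -> ((6*h != -9 and 5*h >= -1) <-> 6*h > 4*pos + 18)) and ((not (h > 5)) -> ((x != -10 and x >= h - 2) <-> x > 12*pos + 25))
Answer: WP = (h > 5 -> ((6*h != -9 and 5*h >= -1) <-> 6*h > 4*pos + 18)) and ((not (h > 5)) -> ((x != -10 and x >= h - 2) <-> x > 12*pos + 25))


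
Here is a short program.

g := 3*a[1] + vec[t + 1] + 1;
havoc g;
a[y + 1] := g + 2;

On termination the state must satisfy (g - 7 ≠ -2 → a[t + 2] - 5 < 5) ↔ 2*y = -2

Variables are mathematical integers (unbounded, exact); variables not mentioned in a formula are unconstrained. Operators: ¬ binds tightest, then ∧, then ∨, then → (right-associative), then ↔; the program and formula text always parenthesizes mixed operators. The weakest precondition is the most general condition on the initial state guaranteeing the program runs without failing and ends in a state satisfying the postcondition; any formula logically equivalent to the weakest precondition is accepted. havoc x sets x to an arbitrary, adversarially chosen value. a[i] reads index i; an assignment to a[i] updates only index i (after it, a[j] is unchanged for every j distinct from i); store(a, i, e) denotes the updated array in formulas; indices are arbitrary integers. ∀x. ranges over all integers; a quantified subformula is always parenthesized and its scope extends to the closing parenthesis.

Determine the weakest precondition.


Working backward. After the program, the postcondition (g - 7 ≠ -2 → a[t + 2] - 5 < 5) ↔ 2*y = -2 must hold; in canonical form it is (g ≠ 5 → a[t + 2] < 10) ↔ 2*y = -2.
Before a[y + 1] := g + 2: (g ≠ 5 → store(a, y + 1, g + 2)[t + 2] < 10) ↔ 2*y = -2
Before havoc g: ∀g_1. ((g_1 ≠ 5 → store(a, y + 1, g_1 + 2)[t + 2] < 10) ↔ 2*y = -2)
Before g := 3*a[1] + vec[t + 1] + 1: ∀g_1. ((g_1 ≠ 5 → store(a, y + 1, g_1 + 2)[t + 2] < 10) ↔ 2*y = -2)
Answer: WP = ∀g_1. ((g_1 ≠ 5 → store(a, y + 1, g_1 + 2)[t + 2] < 10) ↔ 2*y = -2)


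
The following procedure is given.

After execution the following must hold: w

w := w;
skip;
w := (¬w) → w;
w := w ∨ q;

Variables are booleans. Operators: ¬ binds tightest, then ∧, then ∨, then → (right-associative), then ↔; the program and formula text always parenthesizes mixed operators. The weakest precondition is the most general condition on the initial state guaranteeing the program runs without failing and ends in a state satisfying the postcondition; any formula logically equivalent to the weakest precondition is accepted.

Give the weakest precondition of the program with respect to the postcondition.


Working backward. After the program, w must hold.
Before w := w ∨ q: w ∨ q
Before w := (¬w) → w: ((¬w) → w) ∨ q
Before skip: ((¬w) → w) ∨ q
Before w := w: ((¬w) → w) ∨ q
Answer: WP = ((¬w) → w) ∨ q


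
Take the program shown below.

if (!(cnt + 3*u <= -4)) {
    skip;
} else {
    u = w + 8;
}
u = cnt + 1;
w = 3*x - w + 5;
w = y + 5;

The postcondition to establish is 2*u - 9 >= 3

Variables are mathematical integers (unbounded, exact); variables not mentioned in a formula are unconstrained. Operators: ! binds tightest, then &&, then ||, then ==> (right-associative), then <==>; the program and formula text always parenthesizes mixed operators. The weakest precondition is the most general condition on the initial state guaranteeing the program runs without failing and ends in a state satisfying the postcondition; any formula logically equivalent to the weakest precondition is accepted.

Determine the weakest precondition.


Working backward. After the program, the postcondition 2*u - 9 >= 3 must hold; in canonical form it is 2*u >= 12.
Before w := y + 5: 2*u >= 12
Before w := 3*x - w + 5: 2*u >= 12
Before u := cnt + 1: 2*cnt >= 10
Then branch requires 2*cnt >= 10; else branch requires 2*cnt >= 10.
Before the if: ((!(cnt + 3*u <= -4)) ==> 2*cnt >= 10) && (cnt + 3*u <= -4 ==> 2*cnt >= 10)
Answer: WP = ((!(cnt + 3*u <= -4)) ==> 2*cnt >= 10) && (cnt + 3*u <= -4 ==> 2*cnt >= 10)


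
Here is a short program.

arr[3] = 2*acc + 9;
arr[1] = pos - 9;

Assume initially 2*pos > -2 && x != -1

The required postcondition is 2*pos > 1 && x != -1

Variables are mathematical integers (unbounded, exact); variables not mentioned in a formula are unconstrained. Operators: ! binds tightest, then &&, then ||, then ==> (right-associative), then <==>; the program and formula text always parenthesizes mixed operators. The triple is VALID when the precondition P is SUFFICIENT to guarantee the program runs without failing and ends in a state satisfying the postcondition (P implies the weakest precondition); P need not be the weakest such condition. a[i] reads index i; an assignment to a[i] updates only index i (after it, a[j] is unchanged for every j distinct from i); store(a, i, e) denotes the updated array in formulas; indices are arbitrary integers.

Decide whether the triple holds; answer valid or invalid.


Working backward. After the program, 2*pos > 1 && x != -1 must hold.
Before arr[1] := pos - 9: 2*pos > 1 && x != -1
Before arr[3] := 2*acc + 9: 2*pos > 1 && x != -1
The weakest precondition is 2*pos > 1 && x != -1.
Check whether 2*pos > -2 && x != -1 implies it.
Countermodel: at the initial state pos = 0, x = 0, the precondition holds but the weakest precondition fails.
Answer: invalid


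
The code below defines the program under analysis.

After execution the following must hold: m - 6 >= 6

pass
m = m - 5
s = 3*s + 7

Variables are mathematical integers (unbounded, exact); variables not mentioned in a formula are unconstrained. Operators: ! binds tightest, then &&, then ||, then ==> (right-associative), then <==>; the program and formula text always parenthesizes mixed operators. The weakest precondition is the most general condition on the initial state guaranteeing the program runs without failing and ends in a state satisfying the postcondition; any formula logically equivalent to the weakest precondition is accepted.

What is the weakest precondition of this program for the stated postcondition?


Working backward. After the program, the postcondition m - 6 >= 6 must hold; in canonical form it is m >= 12.
Before s := 3*s + 7: m >= 12
Before m := m - 5: m >= 17
Before skip: m >= 17
Answer: WP = m >= 17


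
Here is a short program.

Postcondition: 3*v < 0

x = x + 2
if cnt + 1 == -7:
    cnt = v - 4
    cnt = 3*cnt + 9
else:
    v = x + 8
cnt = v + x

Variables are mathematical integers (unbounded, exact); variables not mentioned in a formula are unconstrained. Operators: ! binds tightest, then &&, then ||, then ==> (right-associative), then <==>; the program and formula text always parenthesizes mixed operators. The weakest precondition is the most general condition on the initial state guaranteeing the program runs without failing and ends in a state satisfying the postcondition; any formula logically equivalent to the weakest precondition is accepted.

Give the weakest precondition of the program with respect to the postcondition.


Working backward. After the program, 3*v < 0 must hold.
Before cnt := v + x: 3*v < 0
Then branch requires 3*v < 0; else branch requires 3*x < -24.
Before the if: (cnt == -8 ==> 3*v < 0) && ((!(cnt == -8)) ==> 3*x < -24)
Before x := x + 2: (cnt == -8 ==> 3*v < 0) && ((!(cnt == -8)) ==> 3*x < -30)
Answer: WP = (cnt == -8 ==> 3*v < 0) && ((!(cnt == -8)) ==> 3*x < -30)


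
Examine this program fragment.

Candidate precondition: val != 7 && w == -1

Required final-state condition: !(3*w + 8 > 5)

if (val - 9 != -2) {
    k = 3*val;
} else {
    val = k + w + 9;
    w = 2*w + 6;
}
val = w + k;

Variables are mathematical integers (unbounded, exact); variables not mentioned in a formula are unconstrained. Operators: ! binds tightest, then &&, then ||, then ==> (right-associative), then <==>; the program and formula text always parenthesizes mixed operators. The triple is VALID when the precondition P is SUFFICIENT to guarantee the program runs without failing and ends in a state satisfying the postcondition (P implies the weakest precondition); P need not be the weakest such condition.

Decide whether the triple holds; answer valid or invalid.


Working backward. After the program, the postcondition !(3*w + 8 > 5) must hold; in canonical form it is !(3*w > -3).
Before val := w + k: !(3*w > -3)
Then branch requires !(3*w > -3); else branch requires !(6*w > -21).
Before the if: (val != 7 ==> (!(3*w > -3))) && ((!(val != 7)) ==> (!(6*w > -21)))
The weakest precondition is (val != 7 ==> (!(3*w > -3))) && ((!(val != 7)) ==> (!(6*w > -21))).
Check whether val != 7 && w == -1 implies it.
Every state satisfying the precondition satisfies the weakest precondition: the implication holds.
Answer: valid


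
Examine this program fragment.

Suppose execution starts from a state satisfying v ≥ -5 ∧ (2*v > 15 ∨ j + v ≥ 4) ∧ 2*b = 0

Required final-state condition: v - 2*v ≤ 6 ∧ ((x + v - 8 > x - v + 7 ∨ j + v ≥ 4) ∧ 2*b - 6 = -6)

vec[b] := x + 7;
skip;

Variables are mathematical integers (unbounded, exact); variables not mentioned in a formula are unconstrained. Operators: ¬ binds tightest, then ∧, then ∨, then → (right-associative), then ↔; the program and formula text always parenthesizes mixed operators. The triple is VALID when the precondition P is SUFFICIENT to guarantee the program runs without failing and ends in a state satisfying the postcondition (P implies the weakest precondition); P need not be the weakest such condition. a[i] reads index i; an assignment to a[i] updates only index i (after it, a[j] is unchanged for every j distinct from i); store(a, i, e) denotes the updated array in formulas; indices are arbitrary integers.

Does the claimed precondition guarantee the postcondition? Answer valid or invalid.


Working backward. After the program, the postcondition v - 2*v ≤ 6 ∧ ((x + v - 8 > x - v + 7 ∨ j + v ≥ 4) ∧ 2*b - 6 = -6) must hold; in canonical form it is v ≥ -6 ∧ (2*v > 15 ∨ j + v ≥ 4) ∧ 2*b = 0.
Before skip: v ≥ -6 ∧ (2*v > 15 ∨ j + v ≥ 4) ∧ 2*b = 0
Before vec[b] := x + 7: v ≥ -6 ∧ (2*v > 15 ∨ j + v ≥ 4) ∧ 2*b = 0
The weakest precondition is v ≥ -6 ∧ (2*v > 15 ∨ j + v ≥ 4) ∧ 2*b = 0.
Check whether v ≥ -5 ∧ (2*v > 15 ∨ j + v ≥ 4) ∧ 2*b = 0 implies it.
Every state satisfying the precondition satisfies the weakest precondition: the implication holds.
Answer: valid


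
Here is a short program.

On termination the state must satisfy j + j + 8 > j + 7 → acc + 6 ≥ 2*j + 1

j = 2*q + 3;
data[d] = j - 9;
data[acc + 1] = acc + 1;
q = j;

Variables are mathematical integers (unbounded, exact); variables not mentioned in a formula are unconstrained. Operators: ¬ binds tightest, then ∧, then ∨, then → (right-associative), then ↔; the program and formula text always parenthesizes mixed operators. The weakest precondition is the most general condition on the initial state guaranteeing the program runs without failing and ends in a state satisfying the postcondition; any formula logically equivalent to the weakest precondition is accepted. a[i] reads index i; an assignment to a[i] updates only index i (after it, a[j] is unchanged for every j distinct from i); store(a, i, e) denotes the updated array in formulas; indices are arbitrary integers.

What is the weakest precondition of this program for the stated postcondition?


Working backward. After the program, the postcondition j + j + 8 > j + 7 → acc + 6 ≥ 2*j + 1 must hold; in canonical form it is j > -1 → acc ≥ 2*j - 5.
Before q := j: j > -1 → acc ≥ 2*j - 5
Before data[acc + 1] := acc + 1: j > -1 → acc ≥ 2*j - 5
Before data[d] := j - 9: j > -1 → acc ≥ 2*j - 5
Before j := 2*q + 3: 2*q > -4 → acc ≥ 4*q + 1
Answer: WP = 2*q > -4 → acc ≥ 4*q + 1


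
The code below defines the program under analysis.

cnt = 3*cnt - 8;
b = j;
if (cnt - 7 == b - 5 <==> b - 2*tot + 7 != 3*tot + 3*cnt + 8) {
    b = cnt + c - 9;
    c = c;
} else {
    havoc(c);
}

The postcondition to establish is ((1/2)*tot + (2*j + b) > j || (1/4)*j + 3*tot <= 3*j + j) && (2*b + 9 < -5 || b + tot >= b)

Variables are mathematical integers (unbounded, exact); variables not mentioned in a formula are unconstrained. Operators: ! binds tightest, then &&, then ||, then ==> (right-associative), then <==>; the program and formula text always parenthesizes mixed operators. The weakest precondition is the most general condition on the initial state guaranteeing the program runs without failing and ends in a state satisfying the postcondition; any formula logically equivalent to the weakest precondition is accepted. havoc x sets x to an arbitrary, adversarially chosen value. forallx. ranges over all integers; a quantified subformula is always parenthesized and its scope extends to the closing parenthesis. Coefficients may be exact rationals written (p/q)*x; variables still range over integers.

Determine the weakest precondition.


Working backward. After the program, the postcondition ((1/2)*tot + (2*j + b) > j || (1/4)*j + 3*tot <= 3*j + j) && (2*b + 9 < -5 || b + tot >= b) must hold; in canonical form it is (b + j + (1/2)*tot > 0 || 3*tot <= (15/4)*j) && (2*b < -14 || tot >= 0).
Then branch requires (c + cnt + j + (1/2)*tot > 9 || 3*tot <= (15/4)*j) && (2*c + 2*cnt < 4 || tot >= 0); else branch requires (b + j + (1/2)*tot > 0 || 3*tot <= (15/4)*j) && (2*b < -14 || tot >= 0).
Before the if: ((cnt == b + 2 <==> b != 3*cnt + 5*tot + 1) ==> ((c + cnt + j + (1/2)*tot > 9 || 3*tot <= (15/4)*j) && (2*c + 2*cnt < 4 || tot >= 0))) && ((!(cnt == b + 2 <==> b != 3*cnt + 5*tot + 1)) ==> ((b + j + (1/2)*tot > 0 || 3*tot <= (15/4)*j) && (2*b < -14 || tot >= 0)))
Before b := j: ((cnt == j + 2 <==> j != 3*cnt + 5*tot + 1) ==> ((c + cnt + j + (1/2)*tot > 9 || 3*tot <= (15/4)*j) && (2*c + 2*cnt < 4 || tot >= 0))) && ((!(cnt == j + 2 <==> j != 3*cnt + 5*tot + 1)) ==> ((2*j + (1/2)*tot > 0 || 3*tot <= (15/4)*j) && (2*j < -14 || tot >= 0)))
Before cnt := 3*cnt - 8: ((3*cnt == j + 10 <==> j != 9*cnt + 5*tot - 23) ==> ((c + 3*cnt + j + (1/2)*tot > 17 || 3*tot <= (15/4)*j) && (2*c + 6*cnt < 20 || tot >= 0))) && ((!(3*cnt == j + 10 <==> j != 9*cnt + 5*tot - 23)) ==> ((2*j + (1/2)*tot > 0 || 3*tot <= (15/4)*j) && (2*j < -14 || tot >= 0)))
Answer: WP = ((3*cnt == j + 10 <==> j != 9*cnt + 5*tot - 23) ==> ((c + 3*cnt + j + (1/2)*tot > 17 || 3*tot <= (15/4)*j) && (2*c + 6*cnt < 20 || tot >= 0))) && ((!(3*cnt == j + 10 <==> j != 9*cnt + 5*tot - 23)) ==> ((2*j + (1/2)*tot > 0 || 3*tot <= (15/4)*j) && (2*j < -14 || tot >= 0)))


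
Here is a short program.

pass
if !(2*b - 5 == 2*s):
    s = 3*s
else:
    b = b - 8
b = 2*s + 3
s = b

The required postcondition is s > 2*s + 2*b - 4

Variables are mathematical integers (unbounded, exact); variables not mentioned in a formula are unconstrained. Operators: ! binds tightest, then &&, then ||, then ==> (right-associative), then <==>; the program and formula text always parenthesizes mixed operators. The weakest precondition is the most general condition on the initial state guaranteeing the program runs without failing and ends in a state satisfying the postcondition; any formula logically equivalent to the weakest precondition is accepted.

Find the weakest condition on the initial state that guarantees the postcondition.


Working backward. After the program, the postcondition s > 2*s + 2*b - 4 must hold; in canonical form it is 2*b + s < 4.
Before s := b: 3*b < 4
Before b := 2*s + 3: 6*s < -5
Then branch requires 18*s < -5; else branch requires 6*s < -5.
Before the if: ((!(2*b == 2*s + 5)) ==> 18*s < -5) && (2*b == 2*s + 5 ==> 6*s < -5)
Before skip: ((!(2*b == 2*s + 5)) ==> 18*s < -5) && (2*b == 2*s + 5 ==> 6*s < -5)
Answer: WP = ((!(2*b == 2*s + 5)) ==> 18*s < -5) && (2*b == 2*s + 5 ==> 6*s < -5)


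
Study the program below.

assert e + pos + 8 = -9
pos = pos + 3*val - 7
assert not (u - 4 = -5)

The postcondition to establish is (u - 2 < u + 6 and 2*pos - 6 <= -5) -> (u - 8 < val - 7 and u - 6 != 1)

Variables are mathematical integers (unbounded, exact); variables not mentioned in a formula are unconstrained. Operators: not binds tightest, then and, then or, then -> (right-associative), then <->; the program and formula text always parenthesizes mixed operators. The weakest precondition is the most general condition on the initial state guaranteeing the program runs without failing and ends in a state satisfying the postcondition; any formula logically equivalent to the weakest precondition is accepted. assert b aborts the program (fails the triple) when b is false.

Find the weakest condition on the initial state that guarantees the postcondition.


Working backward. After the program, the postcondition (u - 2 < u + 6 and 2*pos - 6 <= -5) -> (u - 8 < val - 7 and u - 6 != 1) must hold; in canonical form it is 2*pos <= 1 -> (u < val + 1 and u != 7).
Before assert not (u - 4 = -5): (not (u = -1)) and (2*pos <= 1 -> (u < val + 1 and u != 7))
Before pos := pos + 3*val - 7: (not (u = -1)) and (2*pos + 6*val <= 15 -> (u < val + 1 and u != 7))
Before assert e + pos + 8 = -9: e + pos = -17 and (not (u = -1)) and (2*pos + 6*val <= 15 -> (u < val + 1 and u != 7))
Answer: WP = e + pos = -17 and (not (u = -1)) and (2*pos + 6*val <= 15 -> (u < val + 1 and u != 7))


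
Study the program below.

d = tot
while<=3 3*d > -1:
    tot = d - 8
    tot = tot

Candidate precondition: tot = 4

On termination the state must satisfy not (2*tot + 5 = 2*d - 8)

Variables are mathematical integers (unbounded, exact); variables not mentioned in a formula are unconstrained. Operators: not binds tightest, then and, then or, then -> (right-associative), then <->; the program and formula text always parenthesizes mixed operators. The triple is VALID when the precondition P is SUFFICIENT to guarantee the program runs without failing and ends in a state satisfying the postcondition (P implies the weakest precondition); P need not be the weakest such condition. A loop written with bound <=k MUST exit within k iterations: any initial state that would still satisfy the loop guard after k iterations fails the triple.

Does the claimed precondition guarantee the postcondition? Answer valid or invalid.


Working backward. After the program, the postcondition not (2*tot + 5 = 2*d - 8) must hold; in canonical form it is not (2*tot = 2*d - 13).
Before the loop (bound <=3), unroll the exhaustion recursion (WP_0 = exit-now case; WP_j = one more guarded iteration, up to j = 3):
  WP_0: (not (3*d > -1)) and (not (2*tot = 2*d - 13))
  WP_1: (3*d > -1 -> (not (3*d > -1))) and ((not (3*d > -1)) -> (not (2*tot = 2*d - 13)))
  WP_2: (3*d > -1 -> (3*d > -1 -> (not (3*d > -1)))) and ((not (3*d > -1)) -> (not (2*tot = 2*d - 13)))
  WP_3: (3*d > -1 -> (3*d > -1 -> (3*d > -1 -> (not (3*d > -1))))) and ((not (3*d > -1)) -> (not (2*tot = 2*d - 13)))
So before the loop: (3*d > -1 -> (3*d > -1 -> (3*d > -1 -> (not (3*d > -1))))) and ((not (3*d > -1)) -> (not (2*tot = 2*d - 13)))
Before d := tot: 3*tot > -1 -> (3*tot > -1 -> (3*tot > -1 -> (not (3*tot > -1))))
The weakest precondition is 3*tot > -1 -> (3*tot > -1 -> (3*tot > -1 -> (not (3*tot > -1)))).
Check whether tot = 4 implies it.
Countermodel: at the initial state tot = 4, the precondition holds but the weakest precondition fails.
Answer: invalid


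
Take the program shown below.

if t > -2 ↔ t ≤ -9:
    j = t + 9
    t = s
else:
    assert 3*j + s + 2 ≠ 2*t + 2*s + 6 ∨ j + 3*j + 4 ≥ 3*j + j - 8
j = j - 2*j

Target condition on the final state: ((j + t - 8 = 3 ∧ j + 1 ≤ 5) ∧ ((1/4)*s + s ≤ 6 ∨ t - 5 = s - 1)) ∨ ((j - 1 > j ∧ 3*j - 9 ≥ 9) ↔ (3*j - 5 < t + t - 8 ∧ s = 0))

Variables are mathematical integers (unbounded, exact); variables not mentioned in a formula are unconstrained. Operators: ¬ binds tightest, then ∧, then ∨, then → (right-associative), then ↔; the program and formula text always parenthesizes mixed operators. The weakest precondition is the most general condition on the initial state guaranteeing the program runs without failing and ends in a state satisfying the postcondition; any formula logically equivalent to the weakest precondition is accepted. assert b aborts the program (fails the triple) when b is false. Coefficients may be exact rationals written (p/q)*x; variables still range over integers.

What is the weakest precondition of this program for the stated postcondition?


Working backward. After the program, the postcondition ((j + t - 8 = 3 ∧ j + 1 ≤ 5) ∧ ((1/4)*s + s ≤ 6 ∨ t - 5 = s - 1)) ∨ ((j - 1 > j ∧ 3*j - 9 ≥ 9) ↔ (3*j - 5 < t + t - 8 ∧ s = 0)) must hold; in canonical form it is (j + t = 11 ∧ j ≤ 4 ∧ ((5/4)*s ≤ 6 ∨ t = s + 4)) ∨ (¬(3*j < 2*t - 3 ∧ s = 0)).
Before j := j - 2*j: (t = j + 11 ∧ j ≥ -4 ∧ ((5/4)*s ≤ 6 ∨ t = s + 4)) ∨ (¬(3*j + 2*t > 3 ∧ s = 0))
Then branch requires (s = t + 20 ∧ t ≥ -13 ∧ (5/4)*s ≤ 6) ∨ (¬(2*s + 3*t > -24 ∧ s = 0)); else branch requires (t = j + 11 ∧ j ≥ -4 ∧ ((5/4)*s ≤ 6 ∨ t = s + 4)) ∨ (¬(3*j + 2*t > 3 ∧ s = 0)).
Before the if: ((t > -2 ↔ t ≤ -9) → ((s = t + 20 ∧ t ≥ -13 ∧ (5/4)*s ≤ 6) ∨ (¬(2*s + 3*t > -24 ∧ s = 0)))) ∧ ((¬(t > -2 ↔ t ≤ -9)) → ((t = j + 11 ∧ j ≥ -4 ∧ ((5/4)*s ≤ 6 ∨ t = s + 4)) ∨ (¬(3*j + 2*t > 3 ∧ s = 0))))
Answer: WP = ((t > -2 ↔ t ≤ -9) → ((s = t + 20 ∧ t ≥ -13 ∧ (5/4)*s ≤ 6) ∨ (¬(2*s + 3*t > -24 ∧ s = 0)))) ∧ ((¬(t > -2 ↔ t ≤ -9)) → ((t = j + 11 ∧ j ≥ -4 ∧ ((5/4)*s ≤ 6 ∨ t = s + 4)) ∨ (¬(3*j + 2*t > 3 ∧ s = 0))))
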